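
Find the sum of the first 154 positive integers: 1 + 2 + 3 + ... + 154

Formula: ∑k = n(n+1)/2
= 154×155/2
= 23870/2
= 11935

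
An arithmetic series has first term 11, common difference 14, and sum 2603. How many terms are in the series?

Using S = n/2 × [2a + (n-1)d]
2603 = n/2 × [2(11) + (n-1)(14)]
2603 = n/2 × [22 + 14n - 14]
5206 = n × [8 + 14n]
14n² + (8)n - 5206 = 0
Discriminant: Δ = (8)² - 4(14)(-5206) = 64 + 291536 = 291600
√Δ = 540
n = [-(8) + √Δ] / (2·14) = (-8 + 540) / 28 = 532 / 28 = 19
(The negative root is discarded since n must be a positive integer.)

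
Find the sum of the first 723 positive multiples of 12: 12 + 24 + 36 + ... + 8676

Factor out 12: = 12(1 + 2 + ... + 723) = 12 × n(n+1)/2
= 12 × 723×724/2
= 12 × 261726
= 3140712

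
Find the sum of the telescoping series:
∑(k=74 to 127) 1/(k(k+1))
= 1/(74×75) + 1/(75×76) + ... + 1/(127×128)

Partial fractions: 1/(k(k+1)) = 1/k - 1/(k+1)
The series telescopes:
= (1/74 - 1/75) + (1/75 - 1/76) + ... + (1/127 - 1/128)
= 1/74 - 1/128
= 27/4736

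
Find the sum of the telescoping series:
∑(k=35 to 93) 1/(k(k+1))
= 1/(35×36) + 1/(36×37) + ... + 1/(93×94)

Partial fractions: 1/(k(k+1)) = 1/k - 1/(k+1)
The series telescopes:
= (1/35 - 1/36) + (1/36 - 1/37) + ... + (1/93 - 1/94)
= 1/35 - 1/94
= 59/3290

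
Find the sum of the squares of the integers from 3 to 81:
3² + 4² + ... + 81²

Use ∑_{k=1}^{n} k² = n(n+1)(2n+1)/6, then subtract the first 2 terms.
∑_{k=1}^{81} k² = 81×82×163/6 = 180441
∑_{k=1}^{2} k² = 2×3×5/6 = 5
∑_{k=3}^{81} k² = 180441 - 5 = 180436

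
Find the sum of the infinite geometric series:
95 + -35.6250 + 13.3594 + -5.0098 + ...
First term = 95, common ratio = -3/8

For |r| < 1, S = a / (1 - r)
S = 95 / (1 - (-3/8))
S = 95 / (11/8)
S = 760/11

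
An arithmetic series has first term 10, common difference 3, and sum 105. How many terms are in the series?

Using S = n/2 × [2a + (n-1)d]
105 = n/2 × [2(10) + (n-1)(3)]
105 = n/2 × [20 + 3n - 3]
210 = n × [17 + 3n]
3n² + (17)n - 210 = 0
Discriminant: Δ = (17)² - 4(3)(-210) = 289 + 2520 = 2809
√Δ = 53
n = [-(17) + √Δ] / (2·3) = (-17 + 53) / 6 = 36 / 6 = 6
(The negative root is discarded since n must be a positive integer.)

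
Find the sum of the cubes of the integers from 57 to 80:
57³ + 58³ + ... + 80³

Use ∑_{k=1}^{n} k³ = [n(n+1)/2]², then subtract the first 56 terms.
∑_{k=1}^{80} k³ = [80×81/2]² = 3240² = 10497600
∑_{k=1}^{56} k³ = [56×57/2]² = 1596² = 2547216
∑_{k=57}^{80} k³ = 10497600 - 2547216 = 7950384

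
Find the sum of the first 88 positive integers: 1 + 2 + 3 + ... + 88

Formula: ∑k = n(n+1)/2
= 88×89/2
= 7832/2
= 3916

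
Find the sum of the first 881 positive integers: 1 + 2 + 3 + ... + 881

Formula: ∑k = n(n+1)/2
= 881×882/2
= 777042/2
= 388521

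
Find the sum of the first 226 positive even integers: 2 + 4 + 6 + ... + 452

Sum of first n even numbers = n(n+1)
= 226×227
= 51302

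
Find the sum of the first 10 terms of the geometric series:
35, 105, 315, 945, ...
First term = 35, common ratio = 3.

Sₙ = a(1 - rⁿ) / (1 - r)
S_10 = 35(1 - 3^10) / (1 - 3)
S_10 = 35(1 - 59049) / (-2)
S_10 = 1033340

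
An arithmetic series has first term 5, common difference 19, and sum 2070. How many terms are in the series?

Using S = n/2 × [2a + (n-1)d]
2070 = n/2 × [2(5) + (n-1)(19)]
2070 = n/2 × [10 + 19n - 19]
4140 = n × [-9 + 19n]
19n² + (-9)n - 4140 = 0
Discriminant: Δ = (-9)² - 4(19)(-4140) = 81 + 314640 = 314721
√Δ = 561
n = [-(-9) + √Δ] / (2·19) = (9 + 561) / 38 = 570 / 38 = 15
(The negative root is discarded since n must be a positive integer.)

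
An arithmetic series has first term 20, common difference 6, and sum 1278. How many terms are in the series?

Using S = n/2 × [2a + (n-1)d]
1278 = n/2 × [2(20) + (n-1)(6)]
1278 = n/2 × [40 + 6n - 6]
2556 = n × [34 + 6n]
6n² + (34)n - 2556 = 0
Discriminant: Δ = (34)² - 4(6)(-2556) = 1156 + 61344 = 62500
√Δ = 250
n = [-(34) + √Δ] / (2·6) = (-34 + 250) / 12 = 216 / 12 = 18
(The negative root is discarded since n must be a positive integer.)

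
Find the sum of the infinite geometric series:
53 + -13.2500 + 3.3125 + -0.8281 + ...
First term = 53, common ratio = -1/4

For |r| < 1, S = a / (1 - r)
S = 53 / (1 - (-1/4))
S = 53 / (5/4)
S = 212/5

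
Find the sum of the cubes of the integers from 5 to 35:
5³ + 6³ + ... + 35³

Use ∑_{k=1}^{n} k³ = [n(n+1)/2]², then subtract the first 4 terms.
∑_{k=1}^{35} k³ = [35×36/2]² = 630² = 396900
∑_{k=1}^{4} k³ = [4×5/2]² = 10² = 100
∑_{k=5}^{35} k³ = 396900 - 100 = 396800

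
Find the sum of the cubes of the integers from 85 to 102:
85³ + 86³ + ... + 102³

Use ∑_{k=1}^{n} k³ = [n(n+1)/2]², then subtract the first 84 terms.
∑_{k=1}^{102} k³ = [102×103/2]² = 5253² = 27594009
∑_{k=1}^{84} k³ = [84×85/2]² = 3570² = 12744900
∑_{k=85}^{102} k³ = 27594009 - 12744900 = 14849109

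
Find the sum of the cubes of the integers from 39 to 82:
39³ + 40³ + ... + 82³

Use ∑_{k=1}^{n} k³ = [n(n+1)/2]², then subtract the first 38 terms.
∑_{k=1}^{82} k³ = [82×83/2]² = 3403² = 11580409
∑_{k=1}^{38} k³ = [38×39/2]² = 741² = 549081
∑_{k=39}^{82} k³ = 11580409 - 549081 = 11031328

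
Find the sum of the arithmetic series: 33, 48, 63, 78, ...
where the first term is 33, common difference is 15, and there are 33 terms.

Sₙ = n/2 × (first + last)
Last term = a + (n-1)d = 33 + (33-1)×15 = 513
S_33 = 33/2 × (33 + 513)
S_33 = 33/2 × 546 = 9009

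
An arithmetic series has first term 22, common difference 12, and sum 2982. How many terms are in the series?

Using S = n/2 × [2a + (n-1)d]
2982 = n/2 × [2(22) + (n-1)(12)]
2982 = n/2 × [44 + 12n - 12]
5964 = n × [32 + 12n]
12n² + (32)n - 5964 = 0
Discriminant: Δ = (32)² - 4(12)(-5964) = 1024 + 286272 = 287296
√Δ = 536
n = [-(32) + √Δ] / (2·12) = (-32 + 536) / 24 = 504 / 24 = 21
(The negative root is discarded since n must be a positive integer.)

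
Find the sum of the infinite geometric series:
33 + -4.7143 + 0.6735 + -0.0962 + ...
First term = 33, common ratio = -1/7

For |r| < 1, S = a / (1 - r)
S = 33 / (1 - (-1/7))
S = 33 / (8/7)
S = 231/8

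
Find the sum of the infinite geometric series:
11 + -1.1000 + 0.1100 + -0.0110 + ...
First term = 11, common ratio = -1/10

For |r| < 1, S = a / (1 - r)
S = 11 / (1 - (-1/10))
S = 11 / (11/10)
S = 10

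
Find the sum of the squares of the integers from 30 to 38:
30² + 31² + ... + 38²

Use ∑_{k=1}^{n} k² = n(n+1)(2n+1)/6, then subtract the first 29 terms.
∑_{k=1}^{38} k² = 38×39×77/6 = 19019
∑_{k=1}^{29} k² = 29×30×59/6 = 8555
∑_{k=30}^{38} k² = 19019 - 8555 = 10464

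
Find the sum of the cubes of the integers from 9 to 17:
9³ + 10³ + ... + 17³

Use ∑_{k=1}^{n} k³ = [n(n+1)/2]², then subtract the first 8 terms.
∑_{k=1}^{17} k³ = [17×18/2]² = 153² = 23409
∑_{k=1}^{8} k³ = [8×9/2]² = 36² = 1296
∑_{k=9}^{17} k³ = 23409 - 1296 = 22113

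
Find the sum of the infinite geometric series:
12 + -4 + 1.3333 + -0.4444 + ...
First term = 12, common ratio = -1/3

For |r| < 1, S = a / (1 - r)
S = 12 / (1 - (-1/3))
S = 12 / (4/3)
S = 9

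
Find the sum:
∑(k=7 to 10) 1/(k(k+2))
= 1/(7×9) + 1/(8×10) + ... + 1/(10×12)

Partial fractions: 1/(k(k+2)) = (1/2)[1/k - 1/(k+2)]
Telescoping leaves the first two and last two terms:
= (1/2)[1/7 + 1/8 - 1/11 - 1/12]
= 173/3696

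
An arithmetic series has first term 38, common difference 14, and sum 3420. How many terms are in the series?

Using S = n/2 × [2a + (n-1)d]
3420 = n/2 × [2(38) + (n-1)(14)]
3420 = n/2 × [76 + 14n - 14]
6840 = n × [62 + 14n]
14n² + (62)n - 6840 = 0
Discriminant: Δ = (62)² - 4(14)(-6840) = 3844 + 383040 = 386884
√Δ = 622
n = [-(62) + √Δ] / (2·14) = (-62 + 622) / 28 = 560 / 28 = 20
(The negative root is discarded since n must be a positive integer.)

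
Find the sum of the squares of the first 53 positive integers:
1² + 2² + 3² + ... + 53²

Formula: ∑k² = n(n+1)(2n+1)/6
= 53×54×107/6
= 306234/6
= 51039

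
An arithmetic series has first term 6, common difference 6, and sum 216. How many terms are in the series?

Using S = n/2 × [2a + (n-1)d]
216 = n/2 × [2(6) + (n-1)(6)]
216 = n/2 × [12 + 6n - 6]
432 = n × [6 + 6n]
6n² + (6)n - 432 = 0
Discriminant: Δ = (6)² - 4(6)(-432) = 36 + 10368 = 10404
√Δ = 102
n = [-(6) + √Δ] / (2·6) = (-6 + 102) / 12 = 96 / 12 = 8
(The negative root is discarded since n must be a positive integer.)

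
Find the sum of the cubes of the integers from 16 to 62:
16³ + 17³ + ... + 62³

Use ∑_{k=1}^{n} k³ = [n(n+1)/2]², then subtract the first 15 terms.
∑_{k=1}^{62} k³ = [62×63/2]² = 1953² = 3814209
∑_{k=1}^{15} k³ = [15×16/2]² = 120² = 14400
∑_{k=16}^{62} k³ = 3814209 - 14400 = 3799809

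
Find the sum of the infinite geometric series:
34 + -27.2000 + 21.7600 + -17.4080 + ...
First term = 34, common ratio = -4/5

For |r| < 1, S = a / (1 - r)
S = 34 / (1 - (-4/5))
S = 34 / (9/5)
S = 170/9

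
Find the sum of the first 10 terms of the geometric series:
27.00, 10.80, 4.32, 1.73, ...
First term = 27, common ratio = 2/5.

Sₙ = a(1 - rⁿ) / (1 - r)
S_10 = 27(1 - (2/5)^10) / (1 - (2/5))
S_10 = 27(1 - (1024/9765625)) / (3/5)
S_10 = 87881409/1953125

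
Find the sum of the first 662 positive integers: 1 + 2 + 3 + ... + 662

Formula: ∑k = n(n+1)/2
= 662×663/2
= 438906/2
= 219453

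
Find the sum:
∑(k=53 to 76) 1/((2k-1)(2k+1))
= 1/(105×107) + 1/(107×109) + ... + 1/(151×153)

Partial fractions: 1/((2k-1)(2k+1)) = (1/2)[1/(2k-1) - 1/(2k+1)]
The series telescopes:
= (1/2)[1/105 - 1/153]
= 8/5355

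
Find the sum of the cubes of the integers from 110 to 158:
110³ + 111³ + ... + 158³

Use ∑_{k=1}^{n} k³ = [n(n+1)/2]², then subtract the first 109 terms.
∑_{k=1}^{158} k³ = [158×159/2]² = 12561² = 157778721
∑_{k=1}^{109} k³ = [109×110/2]² = 5995² = 35940025
∑_{k=110}^{158} k³ = 157778721 - 35940025 = 121838696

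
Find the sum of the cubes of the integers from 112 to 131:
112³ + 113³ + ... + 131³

Use ∑_{k=1}^{n} k³ = [n(n+1)/2]², then subtract the first 111 terms.
∑_{k=1}^{131} k³ = [131×132/2]² = 8646² = 74753316
∑_{k=1}^{111} k³ = [111×112/2]² = 6216² = 38638656
∑_{k=112}^{131} k³ = 74753316 - 38638656 = 36114660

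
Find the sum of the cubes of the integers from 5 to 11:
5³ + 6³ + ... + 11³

Use ∑_{k=1}^{n} k³ = [n(n+1)/2]², then subtract the first 4 terms.
∑_{k=1}^{11} k³ = [11×12/2]² = 66² = 4356
∑_{k=1}^{4} k³ = [4×5/2]² = 10² = 100
∑_{k=5}^{11} k³ = 4356 - 100 = 4256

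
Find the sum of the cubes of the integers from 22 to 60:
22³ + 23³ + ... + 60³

Use ∑_{k=1}^{n} k³ = [n(n+1)/2]², then subtract the first 21 terms.
∑_{k=1}^{60} k³ = [60×61/2]² = 1830² = 3348900
∑_{k=1}^{21} k³ = [21×22/2]² = 231² = 53361
∑_{k=22}^{60} k³ = 3348900 - 53361 = 3295539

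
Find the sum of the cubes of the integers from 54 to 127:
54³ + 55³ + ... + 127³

Use ∑_{k=1}^{n} k³ = [n(n+1)/2]², then subtract the first 53 terms.
∑_{k=1}^{127} k³ = [127×128/2]² = 8128² = 66064384
∑_{k=1}^{53} k³ = [53×54/2]² = 1431² = 2047761
∑_{k=54}^{127} k³ = 66064384 - 2047761 = 64016623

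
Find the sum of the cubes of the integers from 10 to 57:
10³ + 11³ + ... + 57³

Use ∑_{k=1}^{n} k³ = [n(n+1)/2]², then subtract the first 9 terms.
∑_{k=1}^{57} k³ = [57×58/2]² = 1653² = 2732409
∑_{k=1}^{9} k³ = [9×10/2]² = 45² = 2025
∑_{k=10}^{57} k³ = 2732409 - 2025 = 2730384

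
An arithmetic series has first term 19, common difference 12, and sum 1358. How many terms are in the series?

Using S = n/2 × [2a + (n-1)d]
1358 = n/2 × [2(19) + (n-1)(12)]
1358 = n/2 × [38 + 12n - 12]
2716 = n × [26 + 12n]
12n² + (26)n - 2716 = 0
Discriminant: Δ = (26)² - 4(12)(-2716) = 676 + 130368 = 131044
√Δ = 362
n = [-(26) + √Δ] / (2·12) = (-26 + 362) / 24 = 336 / 24 = 14
(The negative root is discarded since n must be a positive integer.)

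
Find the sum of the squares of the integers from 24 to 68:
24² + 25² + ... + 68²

Use ∑_{k=1}^{n} k² = n(n+1)(2n+1)/6, then subtract the first 23 terms.
∑_{k=1}^{68} k² = 68×69×137/6 = 107134
∑_{k=1}^{23} k² = 23×24×47/6 = 4324
∑_{k=24}^{68} k² = 107134 - 4324 = 102810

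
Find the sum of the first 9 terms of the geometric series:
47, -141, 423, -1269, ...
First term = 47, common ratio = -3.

Sₙ = a(1 - rⁿ) / (1 - r)
S_9 = 47(1 - (-3)^9) / (1 - (-3))
S_9 = 47(1 - (-19683)) / (4)
S_9 = 231287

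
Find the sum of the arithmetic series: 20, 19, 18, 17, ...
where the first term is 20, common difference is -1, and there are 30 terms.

Sₙ = n/2 × (first + last)
Last term = a + (n-1)d = 20 + (30-1)×(-1) = -9
S_30 = 30/2 × (20 + (-9))
S_30 = 30/2 × 11 = 165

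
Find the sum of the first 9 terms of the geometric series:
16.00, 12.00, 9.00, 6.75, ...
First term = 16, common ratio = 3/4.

Sₙ = a(1 - rⁿ) / (1 - r)
S_9 = 16(1 - (3/4)^9) / (1 - (3/4))
S_9 = 16(1 - (19683/262144)) / (1/4)
S_9 = 242461/4096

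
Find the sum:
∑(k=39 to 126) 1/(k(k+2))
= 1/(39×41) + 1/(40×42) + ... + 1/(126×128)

Partial fractions: 1/(k(k+2)) = (1/2)[1/k - 1/(k+2)]
Telescoping leaves the first two and last two terms:
= (1/2)[1/39 + 1/40 - 1/127 - 1/128]
= 110803/6339840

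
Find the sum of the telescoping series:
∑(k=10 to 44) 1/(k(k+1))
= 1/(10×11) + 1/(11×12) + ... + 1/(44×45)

Partial fractions: 1/(k(k+1)) = 1/k - 1/(k+1)
The series telescopes:
= (1/10 - 1/11) + (1/11 - 1/12) + ... + (1/44 - 1/45)
= 1/10 - 1/45
= 7/90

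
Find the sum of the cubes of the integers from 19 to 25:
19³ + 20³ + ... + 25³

Use ∑_{k=1}^{n} k³ = [n(n+1)/2]², then subtract the first 18 terms.
∑_{k=1}^{25} k³ = [25×26/2]² = 325² = 105625
∑_{k=1}^{18} k³ = [18×19/2]² = 171² = 29241
∑_{k=19}^{25} k³ = 105625 - 29241 = 76384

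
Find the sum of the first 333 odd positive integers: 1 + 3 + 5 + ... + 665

Sum of first n odd numbers = n²
= 333²
= 110889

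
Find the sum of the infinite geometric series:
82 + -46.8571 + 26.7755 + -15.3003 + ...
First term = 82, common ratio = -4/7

For |r| < 1, S = a / (1 - r)
S = 82 / (1 - (-4/7))
S = 82 / (11/7)
S = 574/11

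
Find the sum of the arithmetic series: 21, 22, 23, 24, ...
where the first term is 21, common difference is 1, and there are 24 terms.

Sₙ = n/2 × (first + last)
Last term = a + (n-1)d = 21 + (24-1)×1 = 44
S_24 = 24/2 × (21 + 44)
S_24 = 24/2 × 65 = 780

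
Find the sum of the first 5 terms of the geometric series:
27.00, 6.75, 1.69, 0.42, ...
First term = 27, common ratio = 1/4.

Sₙ = a(1 - rⁿ) / (1 - r)
S_5 = 27(1 - (1/4)^5) / (1 - (1/4))
S_5 = 27(1 - (1/1024)) / (3/4)
S_5 = 9207/256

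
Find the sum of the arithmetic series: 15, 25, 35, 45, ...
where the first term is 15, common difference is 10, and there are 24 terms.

Sₙ = n/2 × (first + last)
Last term = a + (n-1)d = 15 + (24-1)×10 = 245
S_24 = 24/2 × (15 + 245)
S_24 = 24/2 × 260 = 3120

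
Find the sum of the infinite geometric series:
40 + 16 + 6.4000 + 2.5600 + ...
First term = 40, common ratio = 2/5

For |r| < 1, S = a / (1 - r)
S = 40 / (1 - (2/5))
S = 40 / (3/5)
S = 200/3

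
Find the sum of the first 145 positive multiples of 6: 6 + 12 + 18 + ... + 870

Factor out 6: = 6(1 + 2 + ... + 145) = 6 × n(n+1)/2
= 6 × 145×146/2
= 6 × 10585
= 63510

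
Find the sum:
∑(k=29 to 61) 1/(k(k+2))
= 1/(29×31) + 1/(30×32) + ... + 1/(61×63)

Partial fractions: 1/(k(k+2)) = (1/2)[1/k - 1/(k+2)]
Telescoping leaves the first two and last two terms:
= (1/2)[1/29 + 1/30 - 1/62 - 1/63]
= 5071/283185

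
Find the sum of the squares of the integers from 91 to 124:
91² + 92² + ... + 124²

Use ∑_{k=1}^{n} k² = n(n+1)(2n+1)/6, then subtract the first 90 terms.
∑_{k=1}^{124} k² = 124×125×249/6 = 643250
∑_{k=1}^{90} k² = 90×91×181/6 = 247065
∑_{k=91}^{124} k² = 643250 - 247065 = 396185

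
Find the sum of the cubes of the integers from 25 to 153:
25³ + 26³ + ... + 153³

Use ∑_{k=1}^{n} k³ = [n(n+1)/2]², then subtract the first 24 terms.
∑_{k=1}^{153} k³ = [153×154/2]² = 11781² = 138791961
∑_{k=1}^{24} k³ = [24×25/2]² = 300² = 90000
∑_{k=25}^{153} k³ = 138791961 - 90000 = 138701961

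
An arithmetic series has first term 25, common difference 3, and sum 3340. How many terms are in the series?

Using S = n/2 × [2a + (n-1)d]
3340 = n/2 × [2(25) + (n-1)(3)]
3340 = n/2 × [50 + 3n - 3]
6680 = n × [47 + 3n]
3n² + (47)n - 6680 = 0
Discriminant: Δ = (47)² - 4(3)(-6680) = 2209 + 80160 = 82369
√Δ = 287
n = [-(47) + √Δ] / (2·3) = (-47 + 287) / 6 = 240 / 6 = 40
(The negative root is discarded since n must be a positive integer.)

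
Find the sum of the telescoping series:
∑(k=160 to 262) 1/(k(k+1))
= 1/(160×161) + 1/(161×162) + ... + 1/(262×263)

Partial fractions: 1/(k(k+1)) = 1/k - 1/(k+1)
The series telescopes:
= (1/160 - 1/161) + (1/161 - 1/162) + ... + (1/262 - 1/263)
= 1/160 - 1/263
= 103/42080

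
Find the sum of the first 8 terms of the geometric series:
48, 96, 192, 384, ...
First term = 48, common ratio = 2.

Sₙ = a(1 - rⁿ) / (1 - r)
S_8 = 48(1 - 2^8) / (1 - 2)
S_8 = 48(1 - 256) / (-1)
S_8 = 12240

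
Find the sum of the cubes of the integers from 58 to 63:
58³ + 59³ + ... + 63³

Use ∑_{k=1}^{n} k³ = [n(n+1)/2]², then subtract the first 57 terms.
∑_{k=1}^{63} k³ = [63×64/2]² = 2016² = 4064256
∑_{k=1}^{57} k³ = [57×58/2]² = 1653² = 2732409
∑_{k=58}^{63} k³ = 4064256 - 2732409 = 1331847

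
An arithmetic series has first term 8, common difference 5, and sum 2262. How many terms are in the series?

Using S = n/2 × [2a + (n-1)d]
2262 = n/2 × [2(8) + (n-1)(5)]
2262 = n/2 × [16 + 5n - 5]
4524 = n × [11 + 5n]
5n² + (11)n - 4524 = 0
Discriminant: Δ = (11)² - 4(5)(-4524) = 121 + 90480 = 90601
√Δ = 301
n = [-(11) + √Δ] / (2·5) = (-11 + 301) / 10 = 290 / 10 = 29
(The negative root is discarded since n must be a positive integer.)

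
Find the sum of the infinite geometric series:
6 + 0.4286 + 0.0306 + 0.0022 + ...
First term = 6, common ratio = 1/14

For |r| < 1, S = a / (1 - r)
S = 6 / (1 - (1/14))
S = 6 / (13/14)
S = 84/13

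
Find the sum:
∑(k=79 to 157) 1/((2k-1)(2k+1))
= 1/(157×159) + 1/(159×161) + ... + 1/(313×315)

Partial fractions: 1/((2k-1)(2k+1)) = (1/2)[1/(2k-1) - 1/(2k+1)]
The series telescopes:
= (1/2)[1/157 - 1/315]
= 79/49455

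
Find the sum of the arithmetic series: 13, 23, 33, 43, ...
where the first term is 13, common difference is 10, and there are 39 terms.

Sₙ = n/2 × (first + last)
Last term = a + (n-1)d = 13 + (39-1)×10 = 393
S_39 = 39/2 × (13 + 393)
S_39 = 39/2 × 406 = 7917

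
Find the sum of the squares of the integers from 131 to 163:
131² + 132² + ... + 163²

Use ∑_{k=1}^{n} k² = n(n+1)(2n+1)/6, then subtract the first 130 terms.
∑_{k=1}^{163} k² = 163×164×327/6 = 1456894
∑_{k=1}^{130} k² = 130×131×261/6 = 740805
∑_{k=131}^{163} k² = 1456894 - 740805 = 716089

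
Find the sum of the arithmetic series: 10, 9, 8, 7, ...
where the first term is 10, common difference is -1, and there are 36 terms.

Sₙ = n/2 × (first + last)
Last term = a + (n-1)d = 10 + (36-1)×(-1) = -25
S_36 = 36/2 × (10 + (-25))
S_36 = 36/2 × (-15) = -270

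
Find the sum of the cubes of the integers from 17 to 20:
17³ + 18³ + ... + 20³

Use ∑_{k=1}^{n} k³ = [n(n+1)/2]², then subtract the first 16 terms.
∑_{k=1}^{20} k³ = [20×21/2]² = 210² = 44100
∑_{k=1}^{16} k³ = [16×17/2]² = 136² = 18496
∑_{k=17}^{20} k³ = 44100 - 18496 = 25604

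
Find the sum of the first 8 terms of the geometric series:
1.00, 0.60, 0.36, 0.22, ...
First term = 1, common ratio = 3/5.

Sₙ = a(1 - rⁿ) / (1 - r)
S_8 = 1(1 - (3/5)^8) / (1 - (3/5))
S_8 = 1(1 - (6561/390625)) / (2/5)
S_8 = 192032/78125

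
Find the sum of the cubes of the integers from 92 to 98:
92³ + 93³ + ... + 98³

Use ∑_{k=1}^{n} k³ = [n(n+1)/2]², then subtract the first 91 terms.
∑_{k=1}^{98} k³ = [98×99/2]² = 4851² = 23532201
∑_{k=1}^{91} k³ = [91×92/2]² = 4186² = 17522596
∑_{k=92}^{98} k³ = 23532201 - 17522596 = 6009605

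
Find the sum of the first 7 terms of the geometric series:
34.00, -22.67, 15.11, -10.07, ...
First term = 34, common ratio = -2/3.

Sₙ = a(1 - rⁿ) / (1 - r)
S_7 = 34(1 - (-2/3)^7) / (1 - (-2/3))
S_7 = 34(1 - (-128/2187)) / (5/3)
S_7 = 15742/729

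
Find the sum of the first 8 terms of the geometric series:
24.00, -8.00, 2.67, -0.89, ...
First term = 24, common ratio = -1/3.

Sₙ = a(1 - rⁿ) / (1 - r)
S_8 = 24(1 - (-1/3)^8) / (1 - (-1/3))
S_8 = 24(1 - (1/6561)) / (4/3)
S_8 = 13120/729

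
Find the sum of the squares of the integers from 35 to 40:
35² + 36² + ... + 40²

Use ∑_{k=1}^{n} k² = n(n+1)(2n+1)/6, then subtract the first 34 terms.
∑_{k=1}^{40} k² = 40×41×81/6 = 22140
∑_{k=1}^{34} k² = 34×35×69/6 = 13685
∑_{k=35}^{40} k² = 22140 - 13685 = 8455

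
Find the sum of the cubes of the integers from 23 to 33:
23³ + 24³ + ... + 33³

Use ∑_{k=1}^{n} k³ = [n(n+1)/2]², then subtract the first 22 terms.
∑_{k=1}^{33} k³ = [33×34/2]² = 561² = 314721
∑_{k=1}^{22} k³ = [22×23/2]² = 253² = 64009
∑_{k=23}^{33} k³ = 314721 - 64009 = 250712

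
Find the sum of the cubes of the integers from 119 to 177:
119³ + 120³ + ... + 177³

Use ∑_{k=1}^{n} k³ = [n(n+1)/2]², then subtract the first 118 terms.
∑_{k=1}^{177} k³ = [177×178/2]² = 15753² = 248157009
∑_{k=1}^{118} k³ = [118×119/2]² = 7021² = 49294441
∑_{k=119}^{177} k³ = 248157009 - 49294441 = 198862568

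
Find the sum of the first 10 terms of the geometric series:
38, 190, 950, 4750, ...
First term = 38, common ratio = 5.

Sₙ = a(1 - rⁿ) / (1 - r)
S_10 = 38(1 - 5^10) / (1 - 5)
S_10 = 38(1 - 9765625) / (-4)
S_10 = 92773428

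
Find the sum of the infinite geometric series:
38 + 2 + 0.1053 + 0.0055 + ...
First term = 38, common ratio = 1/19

For |r| < 1, S = a / (1 - r)
S = 38 / (1 - (1/19))
S = 38 / (18/19)
S = 361/9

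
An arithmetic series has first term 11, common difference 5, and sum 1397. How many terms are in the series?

Using S = n/2 × [2a + (n-1)d]
1397 = n/2 × [2(11) + (n-1)(5)]
1397 = n/2 × [22 + 5n - 5]
2794 = n × [17 + 5n]
5n² + (17)n - 2794 = 0
Discriminant: Δ = (17)² - 4(5)(-2794) = 289 + 55880 = 56169
√Δ = 237
n = [-(17) + √Δ] / (2·5) = (-17 + 237) / 10 = 220 / 10 = 22
(The negative root is discarded since n must be a positive integer.)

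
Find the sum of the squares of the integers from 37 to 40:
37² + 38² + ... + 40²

Use ∑_{k=1}^{n} k² = n(n+1)(2n+1)/6, then subtract the first 36 terms.
∑_{k=1}^{40} k² = 40×41×81/6 = 22140
∑_{k=1}^{36} k² = 36×37×73/6 = 16206
∑_{k=37}^{40} k² = 22140 - 16206 = 5934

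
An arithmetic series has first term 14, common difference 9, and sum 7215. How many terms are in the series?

Using S = n/2 × [2a + (n-1)d]
7215 = n/2 × [2(14) + (n-1)(9)]
7215 = n/2 × [28 + 9n - 9]
14430 = n × [19 + 9n]
9n² + (19)n - 14430 = 0
Discriminant: Δ = (19)² - 4(9)(-14430) = 361 + 519480 = 519841
√Δ = 721
n = [-(19) + √Δ] / (2·9) = (-19 + 721) / 18 = 702 / 18 = 39
(The negative root is discarded since n must be a positive integer.)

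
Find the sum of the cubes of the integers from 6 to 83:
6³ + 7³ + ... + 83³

Use ∑_{k=1}^{n} k³ = [n(n+1)/2]², then subtract the first 5 terms.
∑_{k=1}^{83} k³ = [83×84/2]² = 3486² = 12152196
∑_{k=1}^{5} k³ = [5×6/2]² = 15² = 225
∑_{k=6}^{83} k³ = 12152196 - 225 = 12151971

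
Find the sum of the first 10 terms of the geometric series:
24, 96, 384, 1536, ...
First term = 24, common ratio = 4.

Sₙ = a(1 - rⁿ) / (1 - r)
S_10 = 24(1 - 4^10) / (1 - 4)
S_10 = 24(1 - 1048576) / (-3)
S_10 = 8388600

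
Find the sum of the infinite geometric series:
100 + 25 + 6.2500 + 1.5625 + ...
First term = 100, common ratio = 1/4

For |r| < 1, S = a / (1 - r)
S = 100 / (1 - (1/4))
S = 100 / (3/4)
S = 400/3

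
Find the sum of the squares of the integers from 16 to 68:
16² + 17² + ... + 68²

Use ∑_{k=1}^{n} k² = n(n+1)(2n+1)/6, then subtract the first 15 terms.
∑_{k=1}^{68} k² = 68×69×137/6 = 107134
∑_{k=1}^{15} k² = 15×16×31/6 = 1240
∑_{k=16}^{68} k² = 107134 - 1240 = 105894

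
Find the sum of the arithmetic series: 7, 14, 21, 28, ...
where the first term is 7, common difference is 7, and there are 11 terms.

Sₙ = n/2 × (first + last)
Last term = a + (n-1)d = 7 + (11-1)×7 = 77
S_11 = 11/2 × (7 + 77)
S_11 = 11/2 × 84 = 462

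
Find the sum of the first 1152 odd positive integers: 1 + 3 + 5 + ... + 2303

Sum of first n odd numbers = n²
= 1152²
= 1327104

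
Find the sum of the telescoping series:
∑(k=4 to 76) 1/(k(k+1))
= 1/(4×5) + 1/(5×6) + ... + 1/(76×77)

Partial fractions: 1/(k(k+1)) = 1/k - 1/(k+1)
The series telescopes:
= (1/4 - 1/5) + (1/5 - 1/6) + ... + (1/76 - 1/77)
= 1/4 - 1/77
= 73/308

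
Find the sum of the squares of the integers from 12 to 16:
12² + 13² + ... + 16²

Use ∑_{k=1}^{n} k² = n(n+1)(2n+1)/6, then subtract the first 11 terms.
∑_{k=1}^{16} k² = 16×17×33/6 = 1496
∑_{k=1}^{11} k² = 11×12×23/6 = 506
∑_{k=12}^{16} k² = 1496 - 506 = 990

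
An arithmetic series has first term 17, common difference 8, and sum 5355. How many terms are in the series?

Using S = n/2 × [2a + (n-1)d]
5355 = n/2 × [2(17) + (n-1)(8)]
5355 = n/2 × [34 + 8n - 8]
10710 = n × [26 + 8n]
8n² + (26)n - 10710 = 0
Discriminant: Δ = (26)² - 4(8)(-10710) = 676 + 342720 = 343396
√Δ = 586
n = [-(26) + √Δ] / (2·8) = (-26 + 586) / 16 = 560 / 16 = 35
(The negative root is discarded since n must be a positive integer.)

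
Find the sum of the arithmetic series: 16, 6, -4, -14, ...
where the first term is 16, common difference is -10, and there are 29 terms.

Sₙ = n/2 × (first + last)
Last term = a + (n-1)d = 16 + (29-1)×(-10) = -264
S_29 = 29/2 × (16 + (-264))
S_29 = 29/2 × (-248) = -3596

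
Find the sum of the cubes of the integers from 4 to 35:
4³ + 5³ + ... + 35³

Use ∑_{k=1}^{n} k³ = [n(n+1)/2]², then subtract the first 3 terms.
∑_{k=1}^{35} k³ = [35×36/2]² = 630² = 396900
∑_{k=1}^{3} k³ = [3×4/2]² = 6² = 36
∑_{k=4}^{35} k³ = 396900 - 36 = 396864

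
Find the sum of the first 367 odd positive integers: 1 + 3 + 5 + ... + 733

Sum of first n odd numbers = n²
= 367²
= 134689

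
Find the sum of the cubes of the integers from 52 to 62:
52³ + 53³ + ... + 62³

Use ∑_{k=1}^{n} k³ = [n(n+1)/2]², then subtract the first 51 terms.
∑_{k=1}^{62} k³ = [62×63/2]² = 1953² = 3814209
∑_{k=1}^{51} k³ = [51×52/2]² = 1326² = 1758276
∑_{k=52}^{62} k³ = 3814209 - 1758276 = 2055933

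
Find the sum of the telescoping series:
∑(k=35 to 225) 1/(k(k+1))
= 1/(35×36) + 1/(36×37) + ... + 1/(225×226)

Partial fractions: 1/(k(k+1)) = 1/k - 1/(k+1)
The series telescopes:
= (1/35 - 1/36) + (1/36 - 1/37) + ... + (1/225 - 1/226)
= 1/35 - 1/226
= 191/7910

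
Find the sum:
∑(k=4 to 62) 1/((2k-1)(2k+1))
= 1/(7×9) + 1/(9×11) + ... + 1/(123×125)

Partial fractions: 1/((2k-1)(2k+1)) = (1/2)[1/(2k-1) - 1/(2k+1)]
The series telescopes:
= (1/2)[1/7 - 1/125]
= 59/875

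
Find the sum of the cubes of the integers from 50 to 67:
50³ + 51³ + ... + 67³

Use ∑_{k=1}^{n} k³ = [n(n+1)/2]², then subtract the first 49 terms.
∑_{k=1}^{67} k³ = [67×68/2]² = 2278² = 5189284
∑_{k=1}^{49} k³ = [49×50/2]² = 1225² = 1500625
∑_{k=50}^{67} k³ = 5189284 - 1500625 = 3688659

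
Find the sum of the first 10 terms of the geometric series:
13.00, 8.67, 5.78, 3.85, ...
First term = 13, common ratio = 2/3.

Sₙ = a(1 - rⁿ) / (1 - r)
S_10 = 13(1 - (2/3)^10) / (1 - (2/3))
S_10 = 13(1 - (1024/59049)) / (1/3)
S_10 = 754325/19683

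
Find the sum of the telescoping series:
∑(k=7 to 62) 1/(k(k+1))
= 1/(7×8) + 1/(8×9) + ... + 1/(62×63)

Partial fractions: 1/(k(k+1)) = 1/k - 1/(k+1)
The series telescopes:
= (1/7 - 1/8) + (1/8 - 1/9) + ... + (1/62 - 1/63)
= 1/7 - 1/63
= 8/63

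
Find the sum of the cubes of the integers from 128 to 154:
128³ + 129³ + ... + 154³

Use ∑_{k=1}^{n} k³ = [n(n+1)/2]², then subtract the first 127 terms.
∑_{k=1}^{154} k³ = [154×155/2]² = 11935² = 142444225
∑_{k=1}^{127} k³ = [127×128/2]² = 8128² = 66064384
∑_{k=128}^{154} k³ = 142444225 - 66064384 = 76379841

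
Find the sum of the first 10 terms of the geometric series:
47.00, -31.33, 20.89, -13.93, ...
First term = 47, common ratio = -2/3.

Sₙ = a(1 - rⁿ) / (1 - r)
S_10 = 47(1 - (-2/3)^10) / (1 - (-2/3))
S_10 = 47(1 - (1024/59049)) / (5/3)
S_10 = 545435/19683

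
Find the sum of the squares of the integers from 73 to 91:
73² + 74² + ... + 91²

Use ∑_{k=1}^{n} k² = n(n+1)(2n+1)/6, then subtract the first 72 terms.
∑_{k=1}^{91} k² = 91×92×183/6 = 255346
∑_{k=1}^{72} k² = 72×73×145/6 = 127020
∑_{k=73}^{91} k² = 255346 - 127020 = 128326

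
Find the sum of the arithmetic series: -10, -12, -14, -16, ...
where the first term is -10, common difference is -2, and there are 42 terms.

Sₙ = n/2 × (first + last)
Last term = a + (n-1)d = -10 + (42-1)×(-2) = -92
S_42 = 42/2 × (-10 + (-92))
S_42 = 42/2 × (-102) = -2142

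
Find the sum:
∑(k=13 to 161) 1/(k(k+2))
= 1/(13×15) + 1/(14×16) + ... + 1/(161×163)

Partial fractions: 1/(k(k+2)) = (1/2)[1/k - 1/(k+2)]
Telescoping leaves the first two and last two terms:
= (1/2)[1/13 + 1/14 - 1/162 - 1/163]
= 163453/2402946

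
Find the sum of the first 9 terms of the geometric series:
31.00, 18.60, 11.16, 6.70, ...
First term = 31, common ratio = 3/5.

Sₙ = a(1 - rⁿ) / (1 - r)
S_9 = 31(1 - (3/5)^9) / (1 - (3/5))
S_9 = 31(1 - (19683/1953125)) / (2/5)
S_9 = 29968351/390625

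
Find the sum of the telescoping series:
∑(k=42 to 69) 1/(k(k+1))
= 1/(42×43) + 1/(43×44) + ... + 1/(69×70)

Partial fractions: 1/(k(k+1)) = 1/k - 1/(k+1)
The series telescopes:
= (1/42 - 1/43) + (1/43 - 1/44) + ... + (1/69 - 1/70)
= 1/42 - 1/70
= 1/105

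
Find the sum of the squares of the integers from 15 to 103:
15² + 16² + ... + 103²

Use ∑_{k=1}^{n} k² = n(n+1)(2n+1)/6, then subtract the first 14 terms.
∑_{k=1}^{103} k² = 103×104×207/6 = 369564
∑_{k=1}^{14} k² = 14×15×29/6 = 1015
∑_{k=15}^{103} k² = 369564 - 1015 = 368549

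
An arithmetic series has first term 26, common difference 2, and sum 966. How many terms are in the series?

Using S = n/2 × [2a + (n-1)d]
966 = n/2 × [2(26) + (n-1)(2)]
966 = n/2 × [52 + 2n - 2]
1932 = n × [50 + 2n]
2n² + (50)n - 1932 = 0
Discriminant: Δ = (50)² - 4(2)(-1932) = 2500 + 15456 = 17956
√Δ = 134
n = [-(50) + √Δ] / (2·2) = (-50 + 134) / 4 = 84 / 4 = 21
(The negative root is discarded since n must be a positive integer.)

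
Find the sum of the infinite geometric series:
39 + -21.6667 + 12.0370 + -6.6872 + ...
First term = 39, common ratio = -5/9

For |r| < 1, S = a / (1 - r)
S = 39 / (1 - (-5/9))
S = 39 / (14/9)
S = 351/14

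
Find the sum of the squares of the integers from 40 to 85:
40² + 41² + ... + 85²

Use ∑_{k=1}^{n} k² = n(n+1)(2n+1)/6, then subtract the first 39 terms.
∑_{k=1}^{85} k² = 85×86×171/6 = 208335
∑_{k=1}^{39} k² = 39×40×79/6 = 20540
∑_{k=40}^{85} k² = 208335 - 20540 = 187795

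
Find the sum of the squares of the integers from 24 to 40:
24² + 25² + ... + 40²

Use ∑_{k=1}^{n} k² = n(n+1)(2n+1)/6, then subtract the first 23 terms.
∑_{k=1}^{40} k² = 40×41×81/6 = 22140
∑_{k=1}^{23} k² = 23×24×47/6 = 4324
∑_{k=24}^{40} k² = 22140 - 4324 = 17816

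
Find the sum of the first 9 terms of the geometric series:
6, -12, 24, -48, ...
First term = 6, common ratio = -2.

Sₙ = a(1 - rⁿ) / (1 - r)
S_9 = 6(1 - (-2)^9) / (1 - (-2))
S_9 = 6(1 - (-512)) / (3)
S_9 = 1026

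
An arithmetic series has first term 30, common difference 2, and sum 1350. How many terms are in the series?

Using S = n/2 × [2a + (n-1)d]
1350 = n/2 × [2(30) + (n-1)(2)]
1350 = n/2 × [60 + 2n - 2]
2700 = n × [58 + 2n]
2n² + (58)n - 2700 = 0
Discriminant: Δ = (58)² - 4(2)(-2700) = 3364 + 21600 = 24964
√Δ = 158
n = [-(58) + √Δ] / (2·2) = (-58 + 158) / 4 = 100 / 4 = 25
(The negative root is discarded since n must be a positive integer.)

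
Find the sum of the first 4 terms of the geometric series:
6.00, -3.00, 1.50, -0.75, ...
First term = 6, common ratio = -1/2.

Sₙ = a(1 - rⁿ) / (1 - r)
S_4 = 6(1 - (-1/2)^4) / (1 - (-1/2))
S_4 = 6(1 - (1/16)) / (3/2)
S_4 = 15/4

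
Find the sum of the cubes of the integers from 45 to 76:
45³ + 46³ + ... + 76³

Use ∑_{k=1}^{n} k³ = [n(n+1)/2]², then subtract the first 44 terms.
∑_{k=1}^{76} k³ = [76×77/2]² = 2926² = 8561476
∑_{k=1}^{44} k³ = [44×45/2]² = 990² = 980100
∑_{k=45}^{76} k³ = 8561476 - 980100 = 7581376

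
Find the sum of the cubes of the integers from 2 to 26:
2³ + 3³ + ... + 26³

Use ∑_{k=1}^{n} k³ = [n(n+1)/2]², then subtract the first 1 terms.
∑_{k=1}^{26} k³ = [26×27/2]² = 351² = 123201
∑_{k=1}^{1} k³ = [1×2/2]² = 1² = 1
∑_{k=2}^{26} k³ = 123201 - 1 = 123200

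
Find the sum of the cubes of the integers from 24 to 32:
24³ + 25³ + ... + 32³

Use ∑_{k=1}^{n} k³ = [n(n+1)/2]², then subtract the first 23 terms.
∑_{k=1}^{32} k³ = [32×33/2]² = 528² = 278784
∑_{k=1}^{23} k³ = [23×24/2]² = 276² = 76176
∑_{k=24}^{32} k³ = 278784 - 76176 = 202608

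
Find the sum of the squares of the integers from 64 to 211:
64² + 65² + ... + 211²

Use ∑_{k=1}^{n} k² = n(n+1)(2n+1)/6, then subtract the first 63 terms.
∑_{k=1}^{211} k² = 211×212×423/6 = 3153606
∑_{k=1}^{63} k² = 63×64×127/6 = 85344
∑_{k=64}^{211} k² = 3153606 - 85344 = 3068262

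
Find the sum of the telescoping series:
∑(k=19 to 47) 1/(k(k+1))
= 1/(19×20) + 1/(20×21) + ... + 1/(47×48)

Partial fractions: 1/(k(k+1)) = 1/k - 1/(k+1)
The series telescopes:
= (1/19 - 1/20) + (1/20 - 1/21) + ... + (1/47 - 1/48)
= 1/19 - 1/48
= 29/912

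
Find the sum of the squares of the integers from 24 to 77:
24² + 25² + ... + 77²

Use ∑_{k=1}^{n} k² = n(n+1)(2n+1)/6, then subtract the first 23 terms.
∑_{k=1}^{77} k² = 77×78×155/6 = 155155
∑_{k=1}^{23} k² = 23×24×47/6 = 4324
∑_{k=24}^{77} k² = 155155 - 4324 = 150831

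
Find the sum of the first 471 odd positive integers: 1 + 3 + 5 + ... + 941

Sum of first n odd numbers = n²
= 471²
= 221841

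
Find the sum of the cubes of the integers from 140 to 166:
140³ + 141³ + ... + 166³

Use ∑_{k=1}^{n} k³ = [n(n+1)/2]², then subtract the first 139 terms.
∑_{k=1}^{166} k³ = [166×167/2]² = 13861² = 192127321
∑_{k=1}^{139} k³ = [139×140/2]² = 9730² = 94672900
∑_{k=140}^{166} k³ = 192127321 - 94672900 = 97454421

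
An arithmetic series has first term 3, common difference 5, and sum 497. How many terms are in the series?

Using S = n/2 × [2a + (n-1)d]
497 = n/2 × [2(3) + (n-1)(5)]
497 = n/2 × [6 + 5n - 5]
994 = n × [1 + 5n]
5n² + (1)n - 994 = 0
Discriminant: Δ = (1)² - 4(5)(-994) = 1 + 19880 = 19881
√Δ = 141
n = [-(1) + √Δ] / (2·5) = (-1 + 141) / 10 = 140 / 10 = 14
(The negative root is discarded since n must be a positive integer.)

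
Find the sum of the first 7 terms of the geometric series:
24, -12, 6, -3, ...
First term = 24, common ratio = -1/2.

Sₙ = a(1 - rⁿ) / (1 - r)
S_7 = 24(1 - (-1/2)^7) / (1 - (-1/2))
S_7 = 24(1 - (-1/128)) / (3/2)
S_7 = 129/8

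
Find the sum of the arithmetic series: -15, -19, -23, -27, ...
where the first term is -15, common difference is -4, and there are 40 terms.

Sₙ = n/2 × (first + last)
Last term = a + (n-1)d = -15 + (40-1)×(-4) = -171
S_40 = 40/2 × (-15 + (-171))
S_40 = 40/2 × (-186) = -3720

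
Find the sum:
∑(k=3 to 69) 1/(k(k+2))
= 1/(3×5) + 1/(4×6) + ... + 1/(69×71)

Partial fractions: 1/(k(k+2)) = (1/2)[1/k - 1/(k+2)]
Telescoping leaves the first two and last two terms:
= (1/2)[1/3 + 1/4 - 1/70 - 1/71]
= 16549/59640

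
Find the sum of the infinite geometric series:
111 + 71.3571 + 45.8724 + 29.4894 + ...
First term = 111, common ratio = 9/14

For |r| < 1, S = a / (1 - r)
S = 111 / (1 - (9/14))
S = 111 / (5/14)
S = 1554/5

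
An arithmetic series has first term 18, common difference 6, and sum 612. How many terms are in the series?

Using S = n/2 × [2a + (n-1)d]
612 = n/2 × [2(18) + (n-1)(6)]
612 = n/2 × [36 + 6n - 6]
1224 = n × [30 + 6n]
6n² + (30)n - 1224 = 0
Discriminant: Δ = (30)² - 4(6)(-1224) = 900 + 29376 = 30276
√Δ = 174
n = [-(30) + √Δ] / (2·6) = (-30 + 174) / 12 = 144 / 12 = 12
(The negative root is discarded since n must be a positive integer.)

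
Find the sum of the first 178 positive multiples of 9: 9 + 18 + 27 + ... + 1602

Factor out 9: = 9(1 + 2 + ... + 178) = 9 × n(n+1)/2
= 9 × 178×179/2
= 9 × 15931
= 143379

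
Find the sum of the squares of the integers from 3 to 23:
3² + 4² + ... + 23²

Use ∑_{k=1}^{n} k² = n(n+1)(2n+1)/6, then subtract the first 2 terms.
∑_{k=1}^{23} k² = 23×24×47/6 = 4324
∑_{k=1}^{2} k² = 2×3×5/6 = 5
∑_{k=3}^{23} k² = 4324 - 5 = 4319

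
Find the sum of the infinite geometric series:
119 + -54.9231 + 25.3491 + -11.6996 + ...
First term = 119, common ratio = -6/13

For |r| < 1, S = a / (1 - r)
S = 119 / (1 - (-6/13))
S = 119 / (19/13)
S = 1547/19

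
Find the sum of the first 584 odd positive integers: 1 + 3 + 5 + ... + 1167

Sum of first n odd numbers = n²
= 584²
= 341056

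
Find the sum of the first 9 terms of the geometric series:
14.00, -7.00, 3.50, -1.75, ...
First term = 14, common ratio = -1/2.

Sₙ = a(1 - rⁿ) / (1 - r)
S_9 = 14(1 - (-1/2)^9) / (1 - (-1/2))
S_9 = 14(1 - (-1/512)) / (3/2)
S_9 = 1197/128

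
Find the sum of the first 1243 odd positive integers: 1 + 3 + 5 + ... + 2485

Sum of first n odd numbers = n²
= 1243²
= 1545049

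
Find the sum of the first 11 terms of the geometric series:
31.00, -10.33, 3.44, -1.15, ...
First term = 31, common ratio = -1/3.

Sₙ = a(1 - rⁿ) / (1 - r)
S_11 = 31(1 - (-1/3)^11) / (1 - (-1/3))
S_11 = 31(1 - (-1/177147)) / (4/3)
S_11 = 1372897/59049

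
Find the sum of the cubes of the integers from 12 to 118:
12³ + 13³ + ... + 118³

Use ∑_{k=1}^{n} k³ = [n(n+1)/2]², then subtract the first 11 terms.
∑_{k=1}^{118} k³ = [118×119/2]² = 7021² = 49294441
∑_{k=1}^{11} k³ = [11×12/2]² = 66² = 4356
∑_{k=12}^{118} k³ = 49294441 - 4356 = 49290085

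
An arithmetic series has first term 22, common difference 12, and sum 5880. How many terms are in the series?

Using S = n/2 × [2a + (n-1)d]
5880 = n/2 × [2(22) + (n-1)(12)]
5880 = n/2 × [44 + 12n - 12]
11760 = n × [32 + 12n]
12n² + (32)n - 11760 = 0
Discriminant: Δ = (32)² - 4(12)(-11760) = 1024 + 564480 = 565504
√Δ = 752
n = [-(32) + √Δ] / (2·12) = (-32 + 752) / 24 = 720 / 24 = 30
(The negative root is discarded since n must be a positive integer.)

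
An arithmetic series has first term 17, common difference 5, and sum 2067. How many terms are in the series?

Using S = n/2 × [2a + (n-1)d]
2067 = n/2 × [2(17) + (n-1)(5)]
2067 = n/2 × [34 + 5n - 5]
4134 = n × [29 + 5n]
5n² + (29)n - 4134 = 0
Discriminant: Δ = (29)² - 4(5)(-4134) = 841 + 82680 = 83521
√Δ = 289
n = [-(29) + √Δ] / (2·5) = (-29 + 289) / 10 = 260 / 10 = 26
(The negative root is discarded since n must be a positive integer.)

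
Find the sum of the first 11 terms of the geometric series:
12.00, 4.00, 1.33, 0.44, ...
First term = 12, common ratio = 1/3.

Sₙ = a(1 - rⁿ) / (1 - r)
S_11 = 12(1 - (1/3)^11) / (1 - (1/3))
S_11 = 12(1 - (1/177147)) / (2/3)
S_11 = 354292/19683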